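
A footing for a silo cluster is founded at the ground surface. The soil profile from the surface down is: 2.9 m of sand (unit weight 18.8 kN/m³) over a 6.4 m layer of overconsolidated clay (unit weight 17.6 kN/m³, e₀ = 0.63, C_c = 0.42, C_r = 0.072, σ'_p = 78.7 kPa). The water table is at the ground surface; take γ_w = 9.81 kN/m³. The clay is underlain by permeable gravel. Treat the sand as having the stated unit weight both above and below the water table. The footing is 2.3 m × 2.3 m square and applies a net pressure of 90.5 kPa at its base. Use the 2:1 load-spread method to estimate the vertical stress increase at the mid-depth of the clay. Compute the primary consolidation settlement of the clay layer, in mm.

Mid-depth of clay below the ground surface: z = 2.9 + 6.4/2 = 6.1 m.
Total vertical stress at mid-clay: σ_v = 18.8×2.9 + 17.6×3.2 = 110.84 kPa.
Pore pressure: u = 9.81×(6.1 − 0) = 59.841 kPa.
Initial effective stress: σ'_0 = σ_v − u = 110.84 − 59.841 = 50.999 kPa.
Stress increase at mid-clay by the 2:1 spreading method:
Δσ = qBL/((B+z)(L+z)) = 90.5×2.3×2.3/((2.3+6.1)(2.3+6.1)) = 6.7849 kPa
Final effective stress: σ'_f = 50.999 + 6.7849 = 57.784 kPa.
σ'_f = 57.784 ≤ σ'_p = 78.7 kPa, so the clay remains overconsolidated and only the recompression index applies:
S_c = C_r·H/(1+e₀)·log₁₀(σ'_f/σ'_0) = 0.072×6.4/1.63×log₁₀(57.784/50.999)
    = 0.2827 × 0.054246 = 0.01534 m

S_c ≈ 15.3 mm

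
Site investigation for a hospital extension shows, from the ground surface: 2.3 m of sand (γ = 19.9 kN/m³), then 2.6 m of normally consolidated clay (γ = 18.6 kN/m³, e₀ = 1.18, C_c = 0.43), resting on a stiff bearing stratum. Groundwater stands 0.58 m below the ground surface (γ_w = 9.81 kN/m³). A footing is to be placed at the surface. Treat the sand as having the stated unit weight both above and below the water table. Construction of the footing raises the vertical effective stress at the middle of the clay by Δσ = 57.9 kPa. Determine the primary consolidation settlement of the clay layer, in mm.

S_c ≈ 198 mm

Mid-depth of clay below the ground surface: z = 2.3 + 2.6/2 = 3.6 m.
Total vertical stress at mid-clay: σ_v = 19.9×2.3 + 18.6×1.3 = 69.95 kPa.
Pore pressure: u = 9.81×(3.6 − 0.58) = 29.626 kPa.
Initial effective stress: σ'_0 = σ_v − u = 69.95 − 29.626 = 40.324 kPa.
Final effective stress: σ'_f = σ'_0 + Δσ = 40.324 + 57.9 = 98.224 kPa.
Normally consolidated clay, so the full stress increment lies on the virgin compression line:
S_c = C_c·H/(1+e₀)·log₁₀(σ'_f/σ'_0) = 0.43×2.6/(1+1.18)×log₁₀(98.224/40.324)
    = 0.51284 × 0.38665 = 0.1983 m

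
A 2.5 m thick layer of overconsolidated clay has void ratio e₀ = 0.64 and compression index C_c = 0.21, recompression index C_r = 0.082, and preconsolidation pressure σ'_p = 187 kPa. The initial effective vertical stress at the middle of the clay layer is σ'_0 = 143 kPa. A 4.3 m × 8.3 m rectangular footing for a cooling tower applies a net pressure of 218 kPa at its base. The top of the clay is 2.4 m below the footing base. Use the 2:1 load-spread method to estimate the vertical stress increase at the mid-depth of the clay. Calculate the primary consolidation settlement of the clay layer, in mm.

S_c ≈ 40.2 mm

Mid-depth of clay below the footing base: z = 2.4 + 2.5/2 = 3.65 m.
Stress increase at mid-clay by the 2:1 spreading method:
Δσ = qBL/((B+z)(L+z)) = 218×4.3×8.3/((4.3+3.65)(8.3+3.65)) = 81.897 kPa
Final effective stress: σ'_f = 143 + 81.897 = 224.9 kPa.
σ'_f = 224.9 > σ'_p = 187 kPa, so the stress path crosses the preconsolidation pressure — recompression up to σ'_p, then virgin compression beyond:
S_c = H/(1+e₀)·[C_r·log₁₀(σ'_p/σ'_0) + C_c·log₁₀(σ'_f/σ'_p)]
    = 2.5/1.64 × [0.082×log₁₀(187/143) + 0.21×log₁₀(224.9/187)]
    = 1.5244 × [0.0095535 + 0.016831] = 0.04022 m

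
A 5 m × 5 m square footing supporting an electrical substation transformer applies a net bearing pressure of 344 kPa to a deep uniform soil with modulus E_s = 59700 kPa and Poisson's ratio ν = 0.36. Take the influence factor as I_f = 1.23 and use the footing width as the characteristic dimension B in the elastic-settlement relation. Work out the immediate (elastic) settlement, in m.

S_e ≈ 0.0308 m

Immediate (elastic) settlement: S_e = q·B·(1−ν²)/E_s · I_f.
S_e = 344 × 5 × (1 − 0.36²) / 59700 × 1.23
    = 344 × 5 × 0.8704 / 59700 × 1.23
    = 0.03084 m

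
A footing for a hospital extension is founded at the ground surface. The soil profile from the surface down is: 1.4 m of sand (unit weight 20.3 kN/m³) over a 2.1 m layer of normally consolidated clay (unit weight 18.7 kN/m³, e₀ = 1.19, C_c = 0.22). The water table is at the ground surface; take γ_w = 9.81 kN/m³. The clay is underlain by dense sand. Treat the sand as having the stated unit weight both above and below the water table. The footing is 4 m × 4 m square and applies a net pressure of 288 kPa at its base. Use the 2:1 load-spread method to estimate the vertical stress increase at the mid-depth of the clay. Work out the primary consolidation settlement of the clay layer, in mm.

Mid-depth of clay below the ground surface: z = 1.4 + 2.1/2 = 2.45 m.
Total vertical stress at mid-clay: σ_v = 20.3×1.4 + 18.7×1.05 = 48.055 kPa.
Pore pressure: u = 9.81×(2.45 − 0) = 24.035 kPa.
Initial effective stress: σ'_0 = σ_v − u = 48.055 − 24.035 = 24.02 kPa.
Stress increase at mid-clay by the 2:1 spreading method:
Δσ = qBL/((B+z)(L+z)) = 288×4×4/((4+2.45)(4+2.45)) = 110.76 kPa
Final effective stress: σ'_f = σ'_0 + Δσ = 24.02 + 110.76 = 134.78 kPa.
Normally consolidated clay, so the full stress increment lies on the virgin compression line:
S_c = C_c·H/(1+e₀)·log₁₀(σ'_f/σ'_0) = 0.22×2.1/(1+1.19)×log₁₀(134.78/24.02)
    = 0.21096 × 0.74905 = 0.158 m

S_c ≈ 158 mm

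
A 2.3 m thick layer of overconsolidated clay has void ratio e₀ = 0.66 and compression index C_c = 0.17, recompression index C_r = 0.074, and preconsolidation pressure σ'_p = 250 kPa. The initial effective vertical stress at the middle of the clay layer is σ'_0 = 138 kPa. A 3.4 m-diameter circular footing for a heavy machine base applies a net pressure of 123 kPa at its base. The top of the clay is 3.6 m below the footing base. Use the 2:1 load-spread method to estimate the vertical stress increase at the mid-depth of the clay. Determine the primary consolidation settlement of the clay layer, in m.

S_c ≈ 0.00642 m

Mid-depth of clay below the footing base: z = 3.6 + 2.3/2 = 4.75 m.
Stress increase at mid-clay by the 2:1 spreading method:
Δσ ≈ qD²/(D+z)² = 123×3.4²/(3.4+4.75)² = 21.407 kPa
Final effective stress: σ'_f = 138 + 21.407 = 159.41 kPa.
σ'_f = 159.41 ≤ σ'_p = 250 kPa, so the clay remains overconsolidated and only the recompression index applies:
S_c = C_r·H/(1+e₀)·log₁₀(σ'_f/σ'_0) = 0.074×2.3/1.66×log₁₀(159.41/138)
    = 0.10253 × 0.062636 = 0.006422 m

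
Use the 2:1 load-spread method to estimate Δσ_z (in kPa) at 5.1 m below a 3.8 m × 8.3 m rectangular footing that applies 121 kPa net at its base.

By the 2:1 method the load spreads at 1 horizontal : 2 vertical, so at depth z the loaded area has grown by z in each plan dimension:
Δσ = qBL/((B+z)(L+z)) = 121×3.8×8.3/((3.8+5.1)(8.3+5.1)) = 32 kPa

Δσ_z ≈ 32 kPa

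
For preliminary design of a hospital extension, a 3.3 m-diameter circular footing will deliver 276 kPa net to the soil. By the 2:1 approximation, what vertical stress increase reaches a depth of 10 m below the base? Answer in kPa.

By the 2:1 method the load spreads at 1 horizontal : 2 vertical, so at depth z the loaded area has grown by z in each plan dimension:
Δσ ≈ qD²/(D+z)² = 276×3.3²/(3.3+10)² = 16.992 kPa

Δσ_z ≈ 17 kPa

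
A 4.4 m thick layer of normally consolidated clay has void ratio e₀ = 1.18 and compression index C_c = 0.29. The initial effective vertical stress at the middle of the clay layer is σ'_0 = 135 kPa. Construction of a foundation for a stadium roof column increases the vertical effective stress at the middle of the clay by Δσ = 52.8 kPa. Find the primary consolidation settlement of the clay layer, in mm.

S_c ≈ 83.9 mm

Final effective stress: σ'_f = σ'_0 + Δσ = 135 + 52.8 = 187.8 kPa.
Normally consolidated clay, so the full stress increment lies on the virgin compression line:
S_c = C_c·H/(1+e₀)·log₁₀(σ'_f/σ'_0) = 0.29×4.4/(1+1.18)×log₁₀(187.8/135)
    = 0.58532 × 0.14336 = 0.08391 m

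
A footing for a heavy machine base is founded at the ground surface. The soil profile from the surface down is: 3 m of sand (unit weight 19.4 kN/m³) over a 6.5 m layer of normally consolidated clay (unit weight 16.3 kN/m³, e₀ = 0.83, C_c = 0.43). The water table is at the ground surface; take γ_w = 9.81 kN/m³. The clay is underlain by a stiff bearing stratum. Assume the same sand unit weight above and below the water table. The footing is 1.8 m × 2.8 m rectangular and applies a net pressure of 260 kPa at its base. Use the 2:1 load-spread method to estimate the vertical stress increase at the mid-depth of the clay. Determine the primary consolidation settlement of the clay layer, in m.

S_c ≈ 0.204 m

Mid-depth of clay below the ground surface: z = 3 + 6.5/2 = 6.25 m.
Total vertical stress at mid-clay: σ_v = 19.4×3 + 16.3×3.25 = 111.17 kPa.
Pore pressure: u = 9.81×(6.25 − 0) = 61.312 kPa.
Initial effective stress: σ'_0 = σ_v − u = 111.17 − 61.312 = 49.858 kPa.
Stress increase at mid-clay by the 2:1 spreading method:
Δσ = qBL/((B+z)(L+z)) = 260×1.8×2.8/((1.8+6.25)(2.8+6.25)) = 17.987 kPa
Final effective stress: σ'_f = σ'_0 + Δσ = 49.858 + 17.987 = 67.845 kPa.
Normally consolidated clay, so the full stress increment lies on the virgin compression line:
S_c = C_c·H/(1+e₀)·log₁₀(σ'_f/σ'_0) = 0.43×6.5/(1+0.83)×log₁₀(67.845/49.858)
    = 1.5273 × 0.13378 = 0.2043 m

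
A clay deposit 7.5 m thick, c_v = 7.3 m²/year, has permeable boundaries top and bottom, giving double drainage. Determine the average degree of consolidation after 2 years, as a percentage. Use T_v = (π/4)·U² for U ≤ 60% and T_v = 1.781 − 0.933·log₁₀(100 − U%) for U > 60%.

U ≈ 93.7 %

Drainage path length: H_d = H/2 = 3.75 m (double drainage).
T_v = c_v·t/H_d² = 7.3×2/3.75² = 1.0382.
T_v = 1.0382 corresponds to the U > 60% branch:
U = 1 − 10^((1.781 − T_v)/0.933)/100 = 0.9375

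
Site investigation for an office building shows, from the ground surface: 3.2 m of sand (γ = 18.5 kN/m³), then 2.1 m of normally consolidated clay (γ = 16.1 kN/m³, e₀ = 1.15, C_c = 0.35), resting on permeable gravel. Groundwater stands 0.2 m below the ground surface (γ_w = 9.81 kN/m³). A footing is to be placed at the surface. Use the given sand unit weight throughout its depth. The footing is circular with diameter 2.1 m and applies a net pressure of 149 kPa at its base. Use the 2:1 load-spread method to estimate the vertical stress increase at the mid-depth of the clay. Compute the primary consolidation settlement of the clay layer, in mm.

Mid-depth of clay below the ground surface: z = 3.2 + 2.1/2 = 4.25 m.
Total vertical stress at mid-clay: σ_v = 18.5×3.2 + 16.1×1.05 = 76.105 kPa.
Pore pressure: u = 9.81×(4.25 − 0.2) = 39.73 kPa.
Initial effective stress: σ'_0 = σ_v − u = 76.105 − 39.73 = 36.375 kPa.
Stress increase at mid-clay by the 2:1 spreading method:
Δσ ≈ qD²/(D+z)² = 149×2.1²/(2.1+4.25)² = 16.296 kPa
Final effective stress: σ'_f = σ'_0 + Δσ = 36.375 + 16.296 = 52.671 kPa.
Normally consolidated clay, so the full stress increment lies on the virgin compression line:
S_c = C_c·H/(1+e₀)·log₁₀(σ'_f/σ'_0) = 0.35×2.1/(1+1.15)×log₁₀(52.671/36.375)
    = 0.34186 × 0.16077 = 0.05496 m

S_c ≈ 55 mm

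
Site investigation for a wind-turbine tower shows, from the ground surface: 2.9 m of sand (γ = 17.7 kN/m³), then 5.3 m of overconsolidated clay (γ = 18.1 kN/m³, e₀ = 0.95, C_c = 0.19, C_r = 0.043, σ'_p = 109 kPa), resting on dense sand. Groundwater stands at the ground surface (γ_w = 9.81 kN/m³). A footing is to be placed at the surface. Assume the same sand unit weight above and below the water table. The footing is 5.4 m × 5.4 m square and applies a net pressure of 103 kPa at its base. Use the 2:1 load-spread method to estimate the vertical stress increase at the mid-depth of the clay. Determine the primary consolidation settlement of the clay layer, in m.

S_c ≈ 0.0225 m

Mid-depth of clay below the ground surface: z = 2.9 + 5.3/2 = 5.55 m.
Total vertical stress at mid-clay: σ_v = 17.7×2.9 + 18.1×2.65 = 99.295 kPa.
Pore pressure: u = 9.81×(5.55 − 0) = 54.446 kPa.
Initial effective stress: σ'_0 = σ_v − u = 99.295 − 54.446 = 44.849 kPa.
Stress increase at mid-clay by the 2:1 spreading method:
Δσ = qBL/((B+z)(L+z)) = 103×5.4×5.4/((5.4+5.55)(5.4+5.55)) = 25.049 kPa
Final effective stress: σ'_f = 44.849 + 25.049 = 69.898 kPa.
σ'_f = 69.898 ≤ σ'_p = 109 kPa, so the clay remains overconsolidated and only the recompression index applies:
S_c = C_r·H/(1+e₀)·log₁₀(σ'_f/σ'_0) = 0.043×5.3/1.95×log₁₀(69.898/44.849)
    = 0.11687 × 0.19271 = 0.02252 m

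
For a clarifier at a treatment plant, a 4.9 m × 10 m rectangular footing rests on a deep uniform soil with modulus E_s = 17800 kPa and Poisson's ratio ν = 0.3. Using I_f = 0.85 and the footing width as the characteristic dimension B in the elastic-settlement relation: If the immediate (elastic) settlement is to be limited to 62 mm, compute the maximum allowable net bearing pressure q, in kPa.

S_e = q·B·(1−ν²)/E_s · I_f  ⇒  q = S_e·E_s / (B·(1−ν²)·I_f).
q = 0.062 × 17800 / (4.9 × 0.91 × 0.85) = 291.2 kPa

q ≈ 291 kPa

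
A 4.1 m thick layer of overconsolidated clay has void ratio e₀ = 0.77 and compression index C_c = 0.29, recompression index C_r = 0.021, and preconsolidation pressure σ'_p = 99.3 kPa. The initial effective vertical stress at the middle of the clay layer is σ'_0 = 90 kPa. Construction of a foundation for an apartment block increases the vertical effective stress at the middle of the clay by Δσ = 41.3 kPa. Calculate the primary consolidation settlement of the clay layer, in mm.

Final effective stress: σ'_f = 90 + 41.3 = 131.3 kPa.
σ'_f = 131.3 > σ'_p = 99.3 kPa, so the stress path crosses the preconsolidation pressure — recompression up to σ'_p, then virgin compression beyond:
S_c = H/(1+e₀)·[C_r·log₁₀(σ'_p/σ'_0) + C_c·log₁₀(σ'_f/σ'_p)]
    = 4.1/1.77 × [0.021×log₁₀(99.3/90) + 0.29×log₁₀(131.3/99.3)]
    = 2.3164 × [0.00089684 + 0.035181] = 0.08357 m

S_c ≈ 83.6 mm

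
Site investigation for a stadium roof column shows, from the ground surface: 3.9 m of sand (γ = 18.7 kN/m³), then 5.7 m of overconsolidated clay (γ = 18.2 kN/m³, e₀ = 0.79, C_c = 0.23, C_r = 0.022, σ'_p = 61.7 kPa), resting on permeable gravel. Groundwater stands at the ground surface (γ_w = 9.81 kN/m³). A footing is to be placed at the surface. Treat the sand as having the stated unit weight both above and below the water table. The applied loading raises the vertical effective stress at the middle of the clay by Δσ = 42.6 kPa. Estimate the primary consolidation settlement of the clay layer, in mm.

S_c ≈ 159 mm

Mid-depth of clay below the ground surface: z = 3.9 + 5.7/2 = 6.75 m.
Total vertical stress at mid-clay: σ_v = 18.7×3.9 + 18.2×2.85 = 124.8 kPa.
Pore pressure: u = 9.81×(6.75 − 0) = 66.218 kPa.
Initial effective stress: σ'_0 = σ_v − u = 124.8 − 66.218 = 58.582 kPa.
Final effective stress: σ'_f = 58.582 + 42.6 = 101.18 kPa.
σ'_f = 101.18 > σ'_p = 61.7 kPa, so the stress path crosses the preconsolidation pressure — recompression up to σ'_p, then virgin compression beyond:
S_c = H/(1+e₀)·[C_r·log₁₀(σ'_p/σ'_0) + C_c·log₁₀(σ'_f/σ'_p)]
    = 5.7/1.79 × [0.022×log₁₀(61.7/58.582) + 0.23×log₁₀(101.18/61.7)]
    = 3.1844 × [0.00049546 + 0.049406] = 0.1589 m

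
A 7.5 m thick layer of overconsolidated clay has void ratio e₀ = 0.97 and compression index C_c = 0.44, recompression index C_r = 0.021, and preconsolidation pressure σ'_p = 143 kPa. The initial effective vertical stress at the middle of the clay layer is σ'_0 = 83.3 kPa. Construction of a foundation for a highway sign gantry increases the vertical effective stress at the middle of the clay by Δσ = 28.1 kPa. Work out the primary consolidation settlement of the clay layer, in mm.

S_c ≈ 10.1 mm

Final effective stress: σ'_f = 83.3 + 28.1 = 111.4 kPa.
σ'_f = 111.4 ≤ σ'_p = 143 kPa, so the clay remains overconsolidated and only the recompression index applies:
S_c = C_r·H/(1+e₀)·log₁₀(σ'_f/σ'_0) = 0.021×7.5/1.97×log₁₀(111.4/83.3)
    = 0.079949 × 0.12624 = 0.01009 m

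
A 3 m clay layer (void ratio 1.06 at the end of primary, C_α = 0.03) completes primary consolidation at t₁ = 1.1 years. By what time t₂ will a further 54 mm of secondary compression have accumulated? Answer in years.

S_s = C_α·H/(1+e_p)·log₁₀(t₂/t₁) ⇒ log₁₀(t₂/t₁) = S_s·(1+e_p)/(C_α·H).
log₁₀(t₂/t₁) = 0.054 × (1+1.06) / (0.03×3) = 1.236
t₂ = t₁ × 10^1.236 = 1.1 × 17.22 = 18.94 years

t₂ ≈ 18.9 years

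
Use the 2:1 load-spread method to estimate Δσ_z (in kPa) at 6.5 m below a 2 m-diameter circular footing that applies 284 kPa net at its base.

By the 2:1 method the load spreads at 1 horizontal : 2 vertical, so at depth z the loaded area has grown by z in each plan dimension:
Δσ ≈ qD²/(D+z)² = 284×2²/(2+6.5)² = 15.723 kPa

Δσ_z ≈ 15.7 kPa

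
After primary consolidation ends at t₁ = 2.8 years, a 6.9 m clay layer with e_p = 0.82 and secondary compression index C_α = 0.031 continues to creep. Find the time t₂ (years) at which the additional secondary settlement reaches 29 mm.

t₂ ≈ 4.94 years

S_s = C_α·H/(1+e_p)·log₁₀(t₂/t₁) ⇒ log₁₀(t₂/t₁) = S_s·(1+e_p)/(C_α·H).
log₁₀(t₂/t₁) = 0.029 × (1+0.82) / (0.031×6.9) = 0.2468
t₂ = t₁ × 10^0.2468 = 2.8 × 1.765 = 4.942 years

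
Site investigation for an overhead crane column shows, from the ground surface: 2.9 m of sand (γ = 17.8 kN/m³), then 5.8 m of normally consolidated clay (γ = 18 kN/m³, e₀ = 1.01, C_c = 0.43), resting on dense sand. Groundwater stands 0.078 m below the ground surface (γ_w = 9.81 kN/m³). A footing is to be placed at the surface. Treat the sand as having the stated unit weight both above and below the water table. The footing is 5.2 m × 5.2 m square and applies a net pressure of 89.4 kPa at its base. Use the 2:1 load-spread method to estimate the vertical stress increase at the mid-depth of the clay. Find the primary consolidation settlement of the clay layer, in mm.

Mid-depth of clay below the ground surface: z = 2.9 + 5.8/2 = 5.8 m.
Total vertical stress at mid-clay: σ_v = 17.8×2.9 + 18×2.9 = 103.82 kPa.
Pore pressure: u = 9.81×(5.8 − 0.078) = 56.133 kPa.
Initial effective stress: σ'_0 = σ_v − u = 103.82 − 56.133 = 47.687 kPa.
Stress increase at mid-clay by the 2:1 spreading method:
Δσ = qBL/((B+z)(L+z)) = 89.4×5.2×5.2/((5.2+5.8)(5.2+5.8)) = 19.978 kPa
Final effective stress: σ'_f = σ'_0 + Δσ = 47.687 + 19.978 = 67.665 kPa.
Normally consolidated clay, so the full stress increment lies on the virgin compression line:
S_c = C_c·H/(1+e₀)·log₁₀(σ'_f/σ'_0) = 0.43×5.8/(1+1.01)×log₁₀(67.665/47.687)
    = 1.2408 × 0.15196 = 0.1886 m

S_c ≈ 189 mm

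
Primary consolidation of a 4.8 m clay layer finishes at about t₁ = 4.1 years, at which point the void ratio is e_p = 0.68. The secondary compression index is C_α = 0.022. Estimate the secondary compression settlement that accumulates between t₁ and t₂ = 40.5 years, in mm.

Secondary compression: S_s = C_α·H/(1+e_p)·log₁₀(t₂/t₁)
S_s = 0.022×4.8/(1+0.68)×log₁₀(40.5/4.1)
    = 0.06286 × 0.9947 = 0.06252 m

S_s ≈ 62.5 mm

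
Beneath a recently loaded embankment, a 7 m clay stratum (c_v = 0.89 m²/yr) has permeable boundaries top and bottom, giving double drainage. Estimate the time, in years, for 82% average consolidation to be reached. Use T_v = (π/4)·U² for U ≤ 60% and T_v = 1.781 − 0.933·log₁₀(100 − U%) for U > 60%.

Drainage path length: H_d = H/2 = 3.5 m (double drainage).
U > 60%: T_v = 1.781 − 0.933·log₁₀(100 − 82) = 0.60983.
t = T_v·H_d²/c_v = 0.60983×3.5²/0.89 = 8.394 years.

t ≈ 8.39 years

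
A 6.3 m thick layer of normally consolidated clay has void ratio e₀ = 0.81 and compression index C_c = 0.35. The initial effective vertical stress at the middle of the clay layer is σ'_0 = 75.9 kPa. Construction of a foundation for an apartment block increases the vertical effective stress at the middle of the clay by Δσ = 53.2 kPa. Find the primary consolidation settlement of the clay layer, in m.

Final effective stress: σ'_f = σ'_0 + Δσ = 75.9 + 53.2 = 129.1 kPa.
Normally consolidated clay, so the full stress increment lies on the virgin compression line:
S_c = C_c·H/(1+e₀)·log₁₀(σ'_f/σ'_0) = 0.35×6.3/(1+0.81)×log₁₀(129.1/75.9)
    = 1.2182 × 0.23068 = 0.281 m

S_c ≈ 0.281 m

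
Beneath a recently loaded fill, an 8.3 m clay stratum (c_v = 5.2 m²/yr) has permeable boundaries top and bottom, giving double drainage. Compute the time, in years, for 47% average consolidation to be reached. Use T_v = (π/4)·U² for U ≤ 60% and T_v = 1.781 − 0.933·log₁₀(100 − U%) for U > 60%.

Drainage path length: H_d = H/2 = 4.15 m (double drainage).
U ≤ 60%: T_v = (π/4)·U² = (π/4)×0.47² = 0.17349.
t = T_v·H_d²/c_v = 0.17349×4.15²/5.2 = 0.5746 years.

t ≈ 0.575 years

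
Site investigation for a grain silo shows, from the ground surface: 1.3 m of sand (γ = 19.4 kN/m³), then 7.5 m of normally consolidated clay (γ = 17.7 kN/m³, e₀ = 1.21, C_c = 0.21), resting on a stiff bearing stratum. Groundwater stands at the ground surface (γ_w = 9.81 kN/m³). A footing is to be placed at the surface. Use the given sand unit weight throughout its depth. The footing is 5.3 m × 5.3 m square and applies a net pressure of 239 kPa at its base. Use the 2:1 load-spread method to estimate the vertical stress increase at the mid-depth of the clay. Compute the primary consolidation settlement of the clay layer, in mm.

S_c ≈ 282 mm

Mid-depth of clay below the ground surface: z = 1.3 + 7.5/2 = 5.05 m.
Total vertical stress at mid-clay: σ_v = 19.4×1.3 + 17.7×3.75 = 91.595 kPa.
Pore pressure: u = 9.81×(5.05 − 0) = 49.541 kPa.
Initial effective stress: σ'_0 = σ_v − u = 91.595 − 49.541 = 42.054 kPa.
Stress increase at mid-clay by the 2:1 spreading method:
Δσ = qBL/((B+z)(L+z)) = 239×5.3×5.3/((5.3+5.05)(5.3+5.05)) = 62.671 kPa
Final effective stress: σ'_f = σ'_0 + Δσ = 42.054 + 62.671 = 104.72 kPa.
Normally consolidated clay, so the full stress increment lies on the virgin compression line:
S_c = C_c·H/(1+e₀)·log₁₀(σ'_f/σ'_0) = 0.21×7.5/(1+1.21)×log₁₀(104.72/42.054)
    = 0.71267 × 0.39622 = 0.2824 m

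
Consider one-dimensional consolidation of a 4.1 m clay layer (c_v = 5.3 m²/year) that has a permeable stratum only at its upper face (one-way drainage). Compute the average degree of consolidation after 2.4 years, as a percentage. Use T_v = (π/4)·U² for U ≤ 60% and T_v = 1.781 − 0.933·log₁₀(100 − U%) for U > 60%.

Drainage path length: H_d = H = 4.1 m (single drainage).
T_v = c_v·t/H_d² = 5.3×2.4/4.1² = 0.75669.
T_v = 0.75669 corresponds to the U > 60% branch:
U = 1 − 10^((1.781 − T_v)/0.933)/100 = 0.8747

U ≈ 87.5 %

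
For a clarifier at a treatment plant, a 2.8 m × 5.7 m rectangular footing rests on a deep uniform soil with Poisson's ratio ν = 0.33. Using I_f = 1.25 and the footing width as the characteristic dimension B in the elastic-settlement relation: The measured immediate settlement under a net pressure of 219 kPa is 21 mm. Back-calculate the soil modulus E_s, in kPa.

S_e = q·B·(1−ν²)/E_s · I_f  ⇒  E_s = q·B·(1−ν²)·I_f / S_e.
E_s = 219 × 2.8 × 0.8911 × 1.25 / 0.021 = 32530 kPa

E_s ≈ 32500 kPa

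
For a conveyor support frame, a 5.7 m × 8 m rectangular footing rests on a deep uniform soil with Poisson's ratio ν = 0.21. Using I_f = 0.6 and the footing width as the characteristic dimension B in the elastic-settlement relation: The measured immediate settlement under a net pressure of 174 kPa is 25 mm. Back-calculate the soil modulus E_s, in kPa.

E_s ≈ 22800 kPa

S_e = q·B·(1−ν²)/E_s · I_f  ⇒  E_s = q·B·(1−ν²)·I_f / S_e.
E_s = 174 × 5.7 × 0.9559 × 0.6 / 0.025 = 22750 kPa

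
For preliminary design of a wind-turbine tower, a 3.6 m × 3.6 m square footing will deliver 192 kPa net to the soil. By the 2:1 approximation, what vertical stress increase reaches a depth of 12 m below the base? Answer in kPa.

Δσ_z ≈ 10.2 kPa

By the 2:1 method the load spreads at 1 horizontal : 2 vertical, so at depth z the loaded area has grown by z in each plan dimension:
Δσ = qBL/((B+z)(L+z)) = 192×3.6×3.6/((3.6+12)(3.6+12)) = 10.225 kPa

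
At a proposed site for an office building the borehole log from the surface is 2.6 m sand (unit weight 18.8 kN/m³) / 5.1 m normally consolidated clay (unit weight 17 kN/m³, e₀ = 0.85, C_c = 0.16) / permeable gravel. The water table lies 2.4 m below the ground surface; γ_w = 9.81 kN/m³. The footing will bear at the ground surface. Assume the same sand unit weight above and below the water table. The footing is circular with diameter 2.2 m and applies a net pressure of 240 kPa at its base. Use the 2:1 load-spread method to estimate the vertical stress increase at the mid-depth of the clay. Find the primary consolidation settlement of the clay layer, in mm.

S_c ≈ 54.6 mm

Mid-depth of clay below the ground surface: z = 2.6 + 5.1/2 = 5.15 m.
Total vertical stress at mid-clay: σ_v = 18.8×2.6 + 17×2.55 = 92.23 kPa.
Pore pressure: u = 9.81×(5.15 − 2.4) = 26.978 kPa.
Initial effective stress: σ'_0 = σ_v − u = 92.23 − 26.978 = 65.252 kPa.
Stress increase at mid-clay by the 2:1 spreading method:
Δσ ≈ qD²/(D+z)² = 240×2.2²/(2.2+5.15)² = 21.502 kPa
Final effective stress: σ'_f = σ'_0 + Δσ = 65.252 + 21.502 = 86.754 kPa.
Normally consolidated clay, so the full stress increment lies on the virgin compression line:
S_c = C_c·H/(1+e₀)·log₁₀(σ'_f/σ'_0) = 0.16×5.1/(1+0.85)×log₁₀(86.754/65.252)
    = 0.44108 × 0.1237 = 0.05456 m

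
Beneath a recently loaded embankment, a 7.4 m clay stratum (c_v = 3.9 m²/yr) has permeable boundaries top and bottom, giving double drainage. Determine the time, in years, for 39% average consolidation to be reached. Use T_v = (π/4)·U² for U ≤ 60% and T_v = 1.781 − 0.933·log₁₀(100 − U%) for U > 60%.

t ≈ 0.419 years

Drainage path length: H_d = H/2 = 3.7 m (double drainage).
U ≤ 60%: T_v = (π/4)·U² = (π/4)×0.39² = 0.11946.
t = T_v·H_d²/c_v = 0.11946×3.7²/3.9 = 0.4193 years.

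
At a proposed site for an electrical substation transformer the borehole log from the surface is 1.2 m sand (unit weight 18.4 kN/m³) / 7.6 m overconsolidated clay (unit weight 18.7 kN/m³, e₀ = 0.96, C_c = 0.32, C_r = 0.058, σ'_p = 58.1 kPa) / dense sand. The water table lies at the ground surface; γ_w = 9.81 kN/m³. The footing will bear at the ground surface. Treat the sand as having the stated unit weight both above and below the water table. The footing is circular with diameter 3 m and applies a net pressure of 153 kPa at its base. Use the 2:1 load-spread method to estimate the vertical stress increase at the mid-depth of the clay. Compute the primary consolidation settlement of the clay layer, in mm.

S_c ≈ 92.4 mm

Mid-depth of clay below the ground surface: z = 1.2 + 7.6/2 = 5 m.
Total vertical stress at mid-clay: σ_v = 18.4×1.2 + 18.7×3.8 = 93.14 kPa.
Pore pressure: u = 9.81×(5 − 0) = 49.05 kPa.
Initial effective stress: σ'_0 = σ_v − u = 93.14 − 49.05 = 44.09 kPa.
Stress increase at mid-clay by the 2:1 spreading method:
Δσ ≈ qD²/(D+z)² = 153×3²/(3+5)² = 21.516 kPa
Final effective stress: σ'_f = 44.09 + 21.516 = 65.606 kPa.
σ'_f = 65.606 > σ'_p = 58.1 kPa, so the stress path crosses the preconsolidation pressure — recompression up to σ'_p, then virgin compression beyond:
S_c = H/(1+e₀)·[C_r·log₁₀(σ'_p/σ'_0) + C_c·log₁₀(σ'_f/σ'_p)]
    = 7.6/1.96 × [0.058×log₁₀(58.1/44.09) + 0.32×log₁₀(65.606/58.1)]
    = 3.8776 × [0.0069505 + 0.016886] = 0.09243 m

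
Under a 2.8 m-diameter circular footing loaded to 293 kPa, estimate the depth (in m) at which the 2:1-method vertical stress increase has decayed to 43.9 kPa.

z ≈ 4.43 m

2:1 spreading — at depth z the loaded area has grown by z in each plan dimension:
qD²/(D+z)² = Δσ_z ⇒ z = D(√(q/Δσ_z) − 1) = 2.8×(√(293/43.9) − 1) = 4.434 m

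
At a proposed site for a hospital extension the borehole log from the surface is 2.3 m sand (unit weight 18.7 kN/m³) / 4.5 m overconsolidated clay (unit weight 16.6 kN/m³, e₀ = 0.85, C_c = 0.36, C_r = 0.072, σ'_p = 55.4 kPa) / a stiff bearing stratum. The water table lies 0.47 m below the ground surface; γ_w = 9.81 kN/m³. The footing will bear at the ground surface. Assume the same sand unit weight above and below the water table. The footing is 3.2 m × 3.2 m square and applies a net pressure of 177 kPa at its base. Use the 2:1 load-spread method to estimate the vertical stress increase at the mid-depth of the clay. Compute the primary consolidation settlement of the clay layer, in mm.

S_c ≈ 116 mm

Mid-depth of clay below the ground surface: z = 2.3 + 4.5/2 = 4.55 m.
Total vertical stress at mid-clay: σ_v = 18.7×2.3 + 16.6×2.25 = 80.36 kPa.
Pore pressure: u = 9.81×(4.55 − 0.47) = 40.025 kPa.
Initial effective stress: σ'_0 = σ_v − u = 80.36 − 40.025 = 40.335 kPa.
Stress increase at mid-clay by the 2:1 spreading method:
Δσ = qBL/((B+z)(L+z)) = 177×3.2×3.2/((3.2+4.55)(3.2+4.55)) = 30.177 kPa
Final effective stress: σ'_f = 40.335 + 30.177 = 70.512 kPa.
σ'_f = 70.512 > σ'_p = 55.4 kPa, so the stress path crosses the preconsolidation pressure — recompression up to σ'_p, then virgin compression beyond:
S_c = H/(1+e₀)·[C_r·log₁₀(σ'_p/σ'_0) + C_c·log₁₀(σ'_f/σ'_p)]
    = 4.5/1.85 × [0.072×log₁₀(55.4/40.335) + 0.36×log₁₀(70.512/55.4)]
    = 2.4324 × [0.0099236 + 0.037711] = 0.1159 m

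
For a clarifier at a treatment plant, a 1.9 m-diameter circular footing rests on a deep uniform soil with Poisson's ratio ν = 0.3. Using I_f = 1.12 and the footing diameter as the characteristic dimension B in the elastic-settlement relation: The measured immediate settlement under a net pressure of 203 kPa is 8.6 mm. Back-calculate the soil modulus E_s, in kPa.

E_s ≈ 45700 kPa

S_e = q·B·(1−ν²)/E_s · I_f  ⇒  E_s = q·B·(1−ν²)·I_f / S_e.
E_s = 203 × 1.9 × 0.91 × 1.12 / 0.0086 = 45710 kPa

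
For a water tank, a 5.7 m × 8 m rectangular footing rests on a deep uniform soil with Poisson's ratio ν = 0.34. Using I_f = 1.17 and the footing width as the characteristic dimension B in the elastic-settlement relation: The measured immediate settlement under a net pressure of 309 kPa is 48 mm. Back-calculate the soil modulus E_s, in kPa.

E_s ≈ 38000 kPa

S_e = q·B·(1−ν²)/E_s · I_f  ⇒  E_s = q·B·(1−ν²)·I_f / S_e.
E_s = 309 × 5.7 × 0.8844 × 1.17 / 0.048 = 37970 kPa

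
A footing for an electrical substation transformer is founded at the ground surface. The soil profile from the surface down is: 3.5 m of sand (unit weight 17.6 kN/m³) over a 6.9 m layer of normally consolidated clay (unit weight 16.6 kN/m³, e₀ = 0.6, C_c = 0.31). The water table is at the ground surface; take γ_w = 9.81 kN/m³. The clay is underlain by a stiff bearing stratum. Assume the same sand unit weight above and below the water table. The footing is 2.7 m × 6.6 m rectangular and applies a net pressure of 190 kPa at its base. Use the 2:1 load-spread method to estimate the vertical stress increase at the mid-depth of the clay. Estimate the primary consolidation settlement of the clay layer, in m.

S_c ≈ 0.24 m

Mid-depth of clay below the ground surface: z = 3.5 + 6.9/2 = 6.95 m.
Total vertical stress at mid-clay: σ_v = 17.6×3.5 + 16.6×3.45 = 118.87 kPa.
Pore pressure: u = 9.81×(6.95 − 0) = 68.18 kPa.
Initial effective stress: σ'_0 = σ_v − u = 118.87 − 68.18 = 50.69 kPa.
Stress increase at mid-clay by the 2:1 spreading method:
Δσ = qBL/((B+z)(L+z)) = 190×2.7×6.6/((2.7+6.95)(6.6+6.95)) = 25.894 kPa
Final effective stress: σ'_f = σ'_0 + Δσ = 50.69 + 25.894 = 76.584 kPa.
Normally consolidated clay, so the full stress increment lies on the virgin compression line:
S_c = C_c·H/(1+e₀)·log₁₀(σ'_f/σ'_0) = 0.31×6.9/(1+0.6)×log₁₀(76.584/50.69)
    = 1.3369 × 0.17922 = 0.2396 m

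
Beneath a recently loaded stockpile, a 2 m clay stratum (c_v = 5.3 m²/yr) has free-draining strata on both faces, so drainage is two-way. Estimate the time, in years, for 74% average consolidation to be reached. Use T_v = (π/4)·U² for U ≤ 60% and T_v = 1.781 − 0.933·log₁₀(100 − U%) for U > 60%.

Drainage path length: H_d = H/2 = 1 m (double drainage).
U > 60%: T_v = 1.781 − 0.933·log₁₀(100 − 74) = 0.46083.
t = T_v·H_d²/c_v = 0.46083×1²/5.3 = 0.08695 years.

t ≈ 0.0869 years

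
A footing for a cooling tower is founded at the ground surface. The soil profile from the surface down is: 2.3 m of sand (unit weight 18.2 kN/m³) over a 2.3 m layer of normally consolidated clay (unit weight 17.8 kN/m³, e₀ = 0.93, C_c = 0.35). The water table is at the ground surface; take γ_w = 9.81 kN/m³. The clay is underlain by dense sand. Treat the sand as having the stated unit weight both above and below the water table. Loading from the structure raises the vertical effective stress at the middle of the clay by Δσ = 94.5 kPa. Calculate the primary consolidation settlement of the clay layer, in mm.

Mid-depth of clay below the ground surface: z = 2.3 + 2.3/2 = 3.45 m.
Total vertical stress at mid-clay: σ_v = 18.2×2.3 + 17.8×1.15 = 62.33 kPa.
Pore pressure: u = 9.81×(3.45 − 0) = 33.845 kPa.
Initial effective stress: σ'_0 = σ_v − u = 62.33 − 33.845 = 28.485 kPa.
Final effective stress: σ'_f = σ'_0 + Δσ = 28.485 + 94.5 = 122.98 kPa.
Normally consolidated clay, so the full stress increment lies on the virgin compression line:
S_c = C_c·H/(1+e₀)·log₁₀(σ'_f/σ'_0) = 0.35×2.3/(1+0.93)×log₁₀(122.98/28.485)
    = 0.4171 × 0.63522 = 0.265 m

S_c ≈ 265 mm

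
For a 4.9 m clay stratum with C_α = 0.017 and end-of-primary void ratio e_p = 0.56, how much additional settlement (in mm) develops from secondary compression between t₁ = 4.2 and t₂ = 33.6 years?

Secondary compression: S_s = C_α·H/(1+e_p)·log₁₀(t₂/t₁)
S_s = 0.017×4.9/(1+0.56)×log₁₀(33.6/4.2)
    = 0.0534 × 0.9031 = 0.04822 m

S_s ≈ 48.2 mm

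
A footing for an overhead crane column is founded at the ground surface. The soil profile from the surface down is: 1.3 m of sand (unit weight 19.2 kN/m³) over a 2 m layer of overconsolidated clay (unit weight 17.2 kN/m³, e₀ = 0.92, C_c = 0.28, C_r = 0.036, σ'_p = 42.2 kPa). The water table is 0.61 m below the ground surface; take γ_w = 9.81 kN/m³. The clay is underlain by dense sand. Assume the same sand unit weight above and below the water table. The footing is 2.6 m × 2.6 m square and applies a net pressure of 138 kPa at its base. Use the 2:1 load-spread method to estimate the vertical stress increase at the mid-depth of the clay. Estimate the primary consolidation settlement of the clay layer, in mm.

Mid-depth of clay below the ground surface: z = 1.3 + 2/2 = 2.3 m.
Total vertical stress at mid-clay: σ_v = 19.2×1.3 + 17.2×1 = 42.16 kPa.
Pore pressure: u = 9.81×(2.3 − 0.61) = 16.579 kPa.
Initial effective stress: σ'_0 = σ_v − u = 42.16 − 16.579 = 25.581 kPa.
Stress increase at mid-clay by the 2:1 spreading method:
Δσ = qBL/((B+z)(L+z)) = 138×2.6×2.6/((2.6+2.3)(2.6+2.3)) = 38.854 kPa
Final effective stress: σ'_f = 25.581 + 38.854 = 64.435 kPa.
σ'_f = 64.435 > σ'_p = 42.2 kPa, so the stress path crosses the preconsolidation pressure — recompression up to σ'_p, then virgin compression beyond:
S_c = H/(1+e₀)·[C_r·log₁₀(σ'_p/σ'_0) + C_c·log₁₀(σ'_f/σ'_p)]
    = 2/1.92 × [0.036×log₁₀(42.2/25.581) + 0.28×log₁₀(64.435/42.2)]
    = 1.0417 × [0.0078262 + 0.051467] = 0.06177 m

S_c ≈ 61.8 mm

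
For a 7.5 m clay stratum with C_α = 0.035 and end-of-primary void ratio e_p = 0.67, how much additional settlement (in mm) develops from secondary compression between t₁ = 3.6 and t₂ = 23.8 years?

S_s ≈ 129 mm

Secondary compression: S_s = C_α·H/(1+e_p)·log₁₀(t₂/t₁)
S_s = 0.035×7.5/(1+0.67)×log₁₀(23.8/3.6)
    = 0.1572 × 0.8203 = 0.1289 m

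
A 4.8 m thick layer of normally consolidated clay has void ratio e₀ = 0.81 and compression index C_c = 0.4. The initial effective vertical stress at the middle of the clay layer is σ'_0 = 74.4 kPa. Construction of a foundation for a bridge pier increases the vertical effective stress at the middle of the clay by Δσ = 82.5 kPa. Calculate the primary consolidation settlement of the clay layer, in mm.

Final effective stress: σ'_f = σ'_0 + Δσ = 74.4 + 82.5 = 156.9 kPa.
Normally consolidated clay, so the full stress increment lies on the virgin compression line:
S_c = C_c·H/(1+e₀)·log₁₀(σ'_f/σ'_0) = 0.4×4.8/(1+0.81)×log₁₀(156.9/74.4)
    = 1.0608 × 0.32405 = 0.3438 m

S_c ≈ 344 mm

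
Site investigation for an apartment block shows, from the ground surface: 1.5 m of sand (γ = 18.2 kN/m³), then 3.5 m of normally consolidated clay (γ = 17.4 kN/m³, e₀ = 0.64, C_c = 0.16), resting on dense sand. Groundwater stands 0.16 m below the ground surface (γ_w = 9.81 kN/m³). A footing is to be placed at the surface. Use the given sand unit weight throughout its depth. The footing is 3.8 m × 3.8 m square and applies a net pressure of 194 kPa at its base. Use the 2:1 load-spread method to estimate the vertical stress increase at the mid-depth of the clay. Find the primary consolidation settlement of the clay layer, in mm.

S_c ≈ 166 mm

Mid-depth of clay below the ground surface: z = 1.5 + 3.5/2 = 3.25 m.
Total vertical stress at mid-clay: σ_v = 18.2×1.5 + 17.4×1.75 = 57.75 kPa.
Pore pressure: u = 9.81×(3.25 − 0.16) = 30.313 kPa.
Initial effective stress: σ'_0 = σ_v − u = 57.75 − 30.313 = 27.437 kPa.
Stress increase at mid-clay by the 2:1 spreading method:
Δσ = qBL/((B+z)(L+z)) = 194×3.8×3.8/((3.8+3.25)(3.8+3.25)) = 56.363 kPa
Final effective stress: σ'_f = σ'_0 + Δσ = 27.437 + 56.363 = 83.8 kPa.
Normally consolidated clay, so the full stress increment lies on the virgin compression line:
S_c = C_c·H/(1+e₀)·log₁₀(σ'_f/σ'_0) = 0.16×3.5/(1+0.64)×log₁₀(83.8/27.437)
    = 0.34146 × 0.48491 = 0.1656 m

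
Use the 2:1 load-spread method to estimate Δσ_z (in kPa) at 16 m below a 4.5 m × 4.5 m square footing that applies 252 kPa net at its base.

By the 2:1 method the load spreads at 1 horizontal : 2 vertical, so at depth z the loaded area has grown by z in each plan dimension:
Δσ = qBL/((B+z)(L+z)) = 252×4.5×4.5/((4.5+16)(4.5+16)) = 12.143 kPa

Δσ_z ≈ 12.1 kPa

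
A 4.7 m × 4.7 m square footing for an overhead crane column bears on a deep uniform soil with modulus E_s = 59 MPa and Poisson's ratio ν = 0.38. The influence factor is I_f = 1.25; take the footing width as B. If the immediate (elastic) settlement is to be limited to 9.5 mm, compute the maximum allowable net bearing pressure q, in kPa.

q ≈ 112 kPa

E_s = 59 MPa = 59000 kPa.
S_e = q·B·(1−ν²)/E_s · I_f  ⇒  q = S_e·E_s / (B·(1−ν²)·I_f).
q = 0.0095 × 59000 / (4.7 × 0.8556 × 1.25) = 111.5 kPa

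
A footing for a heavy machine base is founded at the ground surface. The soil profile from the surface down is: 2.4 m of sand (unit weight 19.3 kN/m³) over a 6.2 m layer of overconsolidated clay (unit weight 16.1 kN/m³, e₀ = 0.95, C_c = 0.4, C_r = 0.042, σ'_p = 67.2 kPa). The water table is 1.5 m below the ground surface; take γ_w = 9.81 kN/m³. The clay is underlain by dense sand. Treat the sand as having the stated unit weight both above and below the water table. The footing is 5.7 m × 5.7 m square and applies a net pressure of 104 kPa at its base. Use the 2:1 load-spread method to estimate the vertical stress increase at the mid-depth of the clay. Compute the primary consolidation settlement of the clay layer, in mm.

Mid-depth of clay below the ground surface: z = 2.4 + 6.2/2 = 5.5 m.
Total vertical stress at mid-clay: σ_v = 19.3×2.4 + 16.1×3.1 = 96.23 kPa.
Pore pressure: u = 9.81×(5.5 − 1.5) = 39.24 kPa.
Initial effective stress: σ'_0 = σ_v − u = 96.23 − 39.24 = 56.99 kPa.
Stress increase at mid-clay by the 2:1 spreading method:
Δσ = qBL/((B+z)(L+z)) = 104×5.7×5.7/((5.7+5.5)(5.7+5.5)) = 26.937 kPa
Final effective stress: σ'_f = 56.99 + 26.937 = 83.927 kPa.
σ'_f = 83.927 > σ'_p = 67.2 kPa, so the stress path crosses the preconsolidation pressure — recompression up to σ'_p, then virgin compression beyond:
S_c = H/(1+e₀)·[C_r·log₁₀(σ'_p/σ'_0) + C_c·log₁₀(σ'_f/σ'_p)]
    = 6.2/1.95 × [0.042×log₁₀(67.2/56.99) + 0.4×log₁₀(83.927/67.2)]
    = 3.1795 × [0.003006 + 0.038613] = 0.1323 m

S_c ≈ 132 mm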